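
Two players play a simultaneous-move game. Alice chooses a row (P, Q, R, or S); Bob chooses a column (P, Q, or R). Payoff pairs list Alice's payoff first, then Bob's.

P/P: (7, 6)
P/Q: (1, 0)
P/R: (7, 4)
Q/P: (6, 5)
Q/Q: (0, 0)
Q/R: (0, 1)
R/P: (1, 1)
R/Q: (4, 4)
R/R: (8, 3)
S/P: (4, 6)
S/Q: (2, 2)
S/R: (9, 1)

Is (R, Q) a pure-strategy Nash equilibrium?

Holding Bob at Q: Alice gets 4 from R, versus 1 from P, 0 from Q, 2 from S. No profitable deviation for Alice.
Holding Alice at R: Bob gets 4 from Q, versus 1 from P, 3 from R. No profitable deviation for Bob either.

Yes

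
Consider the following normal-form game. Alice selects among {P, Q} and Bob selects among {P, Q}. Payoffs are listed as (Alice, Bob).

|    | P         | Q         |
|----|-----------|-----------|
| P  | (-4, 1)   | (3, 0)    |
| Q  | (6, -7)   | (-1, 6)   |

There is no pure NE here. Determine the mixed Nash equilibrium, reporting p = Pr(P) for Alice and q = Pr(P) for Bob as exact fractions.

p = 13/14, q = 2/7

Each player's mixing probability is pinned down by making the *other* player indifferent.
Bob indifferent between P and Q: p·1 + (1−p)·(-7) = p·0 + (1−p)·6 ⟹ (-7) + 8p = 6 + (-6)p ⟹ p = 13/14.
Alice indifferent between P and Q: q·(-4) + (1−q)·3 = q·6 + (1−q)·(-1) ⟹ 3 + (-7)q = (-1) + 7q ⟹ q = 2/7.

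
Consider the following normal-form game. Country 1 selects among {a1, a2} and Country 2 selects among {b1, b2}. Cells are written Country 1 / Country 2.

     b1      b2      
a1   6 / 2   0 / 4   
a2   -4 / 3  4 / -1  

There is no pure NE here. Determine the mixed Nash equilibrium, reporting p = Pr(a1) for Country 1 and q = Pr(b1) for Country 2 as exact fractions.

p = 2/3, q = 2/7

In a mixed NE each player is indifferent between their pure strategies, so the opponent's mix sets the indifference.
Country 2 indifferent between b1 and b2: p·2 + (1−p)·3 = p·4 + (1−p)·(-1) ⟹ 3 + (-1)p = (-1) + 5p ⟹ p = 2/3.
Country 1 indifferent between a1 and a2: q·6 + (1−q)·0 = q·(-4) + (1−q)·4 ⟹ 0 + 6q = 4 + (-8)q ⟹ q = 2/7.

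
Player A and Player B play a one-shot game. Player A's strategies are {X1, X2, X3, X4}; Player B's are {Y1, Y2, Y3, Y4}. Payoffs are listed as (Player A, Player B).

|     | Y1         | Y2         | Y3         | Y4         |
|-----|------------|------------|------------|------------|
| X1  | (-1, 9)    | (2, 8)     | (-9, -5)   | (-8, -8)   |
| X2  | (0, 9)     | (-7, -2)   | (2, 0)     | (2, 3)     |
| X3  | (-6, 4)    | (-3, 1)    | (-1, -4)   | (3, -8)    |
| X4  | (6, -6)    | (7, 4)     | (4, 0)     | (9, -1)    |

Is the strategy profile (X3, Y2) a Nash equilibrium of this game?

Holding Player B at Y2: Player A gets -3 from X3 but could get 7 by switching to X4. Player A has a profitable deviation.

No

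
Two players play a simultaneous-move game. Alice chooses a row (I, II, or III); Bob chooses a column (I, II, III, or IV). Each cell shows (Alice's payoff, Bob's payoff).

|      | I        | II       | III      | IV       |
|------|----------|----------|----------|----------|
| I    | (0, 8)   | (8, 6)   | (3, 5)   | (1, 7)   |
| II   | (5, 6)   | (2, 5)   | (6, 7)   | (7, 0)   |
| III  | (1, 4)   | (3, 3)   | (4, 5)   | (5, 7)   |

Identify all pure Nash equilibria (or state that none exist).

(II, III)

A profile is a Nash equilibrium when each player is best-responding to the other.
Alice's best responses — vs I: II (payoff 5); vs II: I (payoff 8); vs III: II (payoff 6); vs IV: II (payoff 7).
Bob's best responses — vs I: I (payoff 8); vs II: III (payoff 7); vs III: IV (payoff 7).
The only mutual best response is (II, III); neither player gains by switching there.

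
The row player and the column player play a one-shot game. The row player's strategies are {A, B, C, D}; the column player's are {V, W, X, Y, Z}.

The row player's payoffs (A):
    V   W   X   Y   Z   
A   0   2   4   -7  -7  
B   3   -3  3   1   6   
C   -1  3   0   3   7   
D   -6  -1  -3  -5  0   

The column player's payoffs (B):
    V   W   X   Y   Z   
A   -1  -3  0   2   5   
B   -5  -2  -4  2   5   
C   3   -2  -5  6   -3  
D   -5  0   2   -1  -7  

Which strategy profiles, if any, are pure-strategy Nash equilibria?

(C, Y)

A profile is a Nash equilibrium when each player is best-responding to the other.
The row player's best responses — vs V: B (payoff 3); vs W: C (payoff 3); vs X: A (payoff 4); vs Y: C (payoff 3); vs Z: C (payoff 7).
The column player's best responses — vs A: Z (payoff 5); vs B: Z (payoff 5); vs C: Y (payoff 6); vs D: X (payoff 2).
The only mutual best response is (C, Y); neither player gains by switching there.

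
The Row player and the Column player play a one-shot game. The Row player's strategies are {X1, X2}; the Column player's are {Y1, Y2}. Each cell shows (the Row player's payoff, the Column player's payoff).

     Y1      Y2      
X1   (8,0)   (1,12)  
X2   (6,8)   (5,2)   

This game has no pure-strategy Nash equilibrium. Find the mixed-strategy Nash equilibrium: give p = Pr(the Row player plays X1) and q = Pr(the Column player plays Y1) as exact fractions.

Each player's mixing probability is pinned down by making the *other* player indifferent.
The Column player indifferent between Y1 and Y2: p·0 + (1−p)·8 = p·12 + (1−p)·2 ⟹ 8 + (-8)p = 2 + 10p ⟹ p = 1/3.
The Row player indifferent between X1 and X2: q·8 + (1−q)·1 = q·6 + (1−q)·5 ⟹ 1 + 7q = 5 + 1q ⟹ q = 2/3.

p = 1/3, q = 2/3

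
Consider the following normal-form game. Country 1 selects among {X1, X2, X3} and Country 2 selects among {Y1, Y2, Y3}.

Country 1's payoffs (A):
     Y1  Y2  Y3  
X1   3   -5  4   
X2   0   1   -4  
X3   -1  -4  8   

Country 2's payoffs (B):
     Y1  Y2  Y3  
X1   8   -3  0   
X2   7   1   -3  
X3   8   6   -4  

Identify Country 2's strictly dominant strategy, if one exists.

Y1

Check whether one of Country 2's strategies beats all alternatives regardless of what the opponent does.
Y1 strictly dominates: vs X1: 8 > each of {-3, 0}; vs X2: 7 > each of {1, -3}; vs X3: 8 > each of {6, -4}.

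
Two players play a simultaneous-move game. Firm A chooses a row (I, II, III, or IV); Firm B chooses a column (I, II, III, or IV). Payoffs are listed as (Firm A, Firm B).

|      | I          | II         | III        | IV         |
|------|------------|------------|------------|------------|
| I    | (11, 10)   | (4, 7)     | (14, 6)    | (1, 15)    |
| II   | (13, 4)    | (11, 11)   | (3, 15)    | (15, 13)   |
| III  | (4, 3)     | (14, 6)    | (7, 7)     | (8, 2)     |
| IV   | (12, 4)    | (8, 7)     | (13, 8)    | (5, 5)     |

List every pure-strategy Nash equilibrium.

There is no pure-strategy Nash equilibrium

A profile is a Nash equilibrium when each player is best-responding to the other.
Firm A's best responses — vs I: II (payoff 13); vs II: III (payoff 14); vs III: I (payoff 14); vs IV: II (payoff 15).
Firm B's best responses — vs I: IV (payoff 15); vs II: III (payoff 15); vs III: III (payoff 7); vs IV: III (payoff 8).
No cell has both players best-responding. For instance, Firm A's best reply to IV is II, but against II Firm B prefers III over IV.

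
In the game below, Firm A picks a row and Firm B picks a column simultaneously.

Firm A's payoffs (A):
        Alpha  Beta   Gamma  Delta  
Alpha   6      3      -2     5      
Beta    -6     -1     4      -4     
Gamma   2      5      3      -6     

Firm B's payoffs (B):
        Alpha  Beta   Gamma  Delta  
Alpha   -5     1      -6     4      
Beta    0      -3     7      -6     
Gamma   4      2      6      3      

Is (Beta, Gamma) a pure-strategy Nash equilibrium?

Yes

Holding Firm B at Gamma: Firm A gets 4 from Beta, versus -2 from Alpha, 3 from Gamma. No profitable deviation for Firm A.
Holding Firm A at Beta: Firm B gets 7 from Gamma, versus 0 from Alpha, -3 from Beta, -6 from Delta. No profitable deviation for Firm B either.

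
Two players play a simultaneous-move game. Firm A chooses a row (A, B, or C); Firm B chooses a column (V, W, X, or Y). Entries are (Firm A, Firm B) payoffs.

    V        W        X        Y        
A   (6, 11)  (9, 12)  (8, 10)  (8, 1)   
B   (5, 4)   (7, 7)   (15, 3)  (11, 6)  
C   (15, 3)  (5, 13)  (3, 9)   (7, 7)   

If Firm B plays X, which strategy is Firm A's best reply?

With Firm B fixed at X, Firm A's payoffs are: A → 8, B → 15, C → 3.
The maximum is 15, achieved by B.

B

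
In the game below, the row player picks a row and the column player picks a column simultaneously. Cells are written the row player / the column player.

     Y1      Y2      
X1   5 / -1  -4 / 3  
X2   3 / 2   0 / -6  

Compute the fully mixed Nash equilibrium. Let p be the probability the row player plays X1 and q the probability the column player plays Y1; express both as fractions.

p = 2/3, q = 2/3

Each player's mixing probability is pinned down by making the *other* player indifferent.
The column player indifferent between Y1 and Y2: p·(-1) + (1−p)·2 = p·3 + (1−p)·(-6) ⟹ 2 + (-3)p = (-6) + 9p ⟹ p = 2/3.
The row player indifferent between X1 and X2: q·5 + (1−q)·(-4) = q·3 + (1−q)·0 ⟹ (-4) + 9q = 0 + 3q ⟹ q = 2/3.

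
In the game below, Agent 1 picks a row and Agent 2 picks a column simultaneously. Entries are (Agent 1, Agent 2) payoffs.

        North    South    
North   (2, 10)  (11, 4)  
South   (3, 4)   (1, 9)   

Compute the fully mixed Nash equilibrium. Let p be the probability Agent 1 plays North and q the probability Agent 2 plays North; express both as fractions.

p = 5/11, q = 10/11

Each player's mixing probability is pinned down by making the *other* player indifferent.
Agent 2 indifferent between North and South: p·10 + (1−p)·4 = p·4 + (1−p)·9 ⟹ 4 + 6p = 9 + (-5)p ⟹ p = 5/11.
Agent 1 indifferent between North and South: q·2 + (1−q)·11 = q·3 + (1−q)·1 ⟹ 11 + (-9)q = 1 + 2q ⟹ q = 10/11.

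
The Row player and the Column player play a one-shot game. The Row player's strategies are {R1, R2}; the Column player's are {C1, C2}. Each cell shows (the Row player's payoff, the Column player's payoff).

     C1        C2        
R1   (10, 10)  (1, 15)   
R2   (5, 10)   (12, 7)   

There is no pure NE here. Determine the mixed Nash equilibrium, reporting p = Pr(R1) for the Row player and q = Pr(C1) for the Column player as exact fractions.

p = 3/8, q = 11/16

In a mixed NE each player is indifferent between their pure strategies, so the opponent's mix sets the indifference.
The Column player indifferent between C1 and C2: p·10 + (1−p)·10 = p·15 + (1−p)·7 ⟹ 10 + 0p = 7 + 8p ⟹ p = 3/8.
The Row player indifferent between R1 and R2: q·10 + (1−q)·1 = q·5 + (1−q)·12 ⟹ 1 + 9q = 12 + (-7)q ⟹ q = 11/16.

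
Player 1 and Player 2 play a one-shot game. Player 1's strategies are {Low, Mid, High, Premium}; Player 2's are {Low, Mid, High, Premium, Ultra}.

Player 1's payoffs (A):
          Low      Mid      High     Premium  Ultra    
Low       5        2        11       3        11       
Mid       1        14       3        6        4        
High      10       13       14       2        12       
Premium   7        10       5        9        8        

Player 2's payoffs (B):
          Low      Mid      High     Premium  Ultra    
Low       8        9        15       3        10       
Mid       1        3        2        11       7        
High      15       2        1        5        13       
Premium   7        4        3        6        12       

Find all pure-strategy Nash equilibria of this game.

Check mutual best responses: a cell is a NE iff neither player can gain by unilaterally deviating.
Player 1's best responses — vs Low: High (payoff 10); vs Mid: Mid (payoff 14); vs High: High (payoff 14); vs Premium: Premium (payoff 9); vs Ultra: High (payoff 12).
Player 2's best responses — vs Low: High (payoff 15); vs Mid: Premium (payoff 11); vs High: Low (payoff 15); vs Premium: Ultra (payoff 12).
The only mutual best response is (High, Low); neither player gains by switching there.

(High, Low)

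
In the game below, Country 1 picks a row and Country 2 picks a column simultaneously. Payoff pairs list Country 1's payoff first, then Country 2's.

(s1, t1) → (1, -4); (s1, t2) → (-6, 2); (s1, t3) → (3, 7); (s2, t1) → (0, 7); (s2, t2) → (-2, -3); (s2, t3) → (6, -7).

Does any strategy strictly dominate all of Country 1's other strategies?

No strictly dominant strategy

Check whether one of Country 1's strategies beats all alternatives regardless of what the opponent does.
s1 is not dominant: against t2, s2 gives -2 > -6.
s2 is not dominant: against t1, s1 gives 1 > 0.
No single strategy is best against every opponent action.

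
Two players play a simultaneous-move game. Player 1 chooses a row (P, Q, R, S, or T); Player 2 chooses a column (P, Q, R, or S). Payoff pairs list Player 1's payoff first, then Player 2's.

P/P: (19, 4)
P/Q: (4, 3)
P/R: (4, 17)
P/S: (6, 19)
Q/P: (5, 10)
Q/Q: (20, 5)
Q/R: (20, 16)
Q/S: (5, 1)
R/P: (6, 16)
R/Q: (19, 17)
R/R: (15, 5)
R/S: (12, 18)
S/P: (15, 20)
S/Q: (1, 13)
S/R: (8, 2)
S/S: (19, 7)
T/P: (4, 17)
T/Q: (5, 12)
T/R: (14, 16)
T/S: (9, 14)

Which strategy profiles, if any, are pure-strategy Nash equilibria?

Check mutual best responses: a cell is a NE iff neither player can gain by unilaterally deviating.
Player 1's best responses — vs P: P (payoff 19); vs Q: Q (payoff 20); vs R: Q (payoff 20); vs S: S (payoff 19).
Player 2's best responses — vs P: S (payoff 19); vs Q: R (payoff 16); vs R: S (payoff 18); vs S: P (payoff 20); vs T: P (payoff 17).
The only mutual best response is (Q, R); neither player gains by switching there.

(Q, R)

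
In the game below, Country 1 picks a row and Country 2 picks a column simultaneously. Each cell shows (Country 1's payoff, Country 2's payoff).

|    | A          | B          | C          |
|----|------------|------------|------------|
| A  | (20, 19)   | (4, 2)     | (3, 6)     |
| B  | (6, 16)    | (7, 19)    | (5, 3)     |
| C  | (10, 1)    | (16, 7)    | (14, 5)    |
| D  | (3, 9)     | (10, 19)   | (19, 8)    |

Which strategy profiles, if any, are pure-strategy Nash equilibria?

Find each player's best response to every opponent strategy; NE are the intersections.
Country 1's best responses — vs A: A (payoff 20); vs B: C (payoff 16); vs C: D (payoff 19).
Country 2's best responses — vs A: A (payoff 19); vs B: B (payoff 19); vs C: B (payoff 7); vs D: B (payoff 19).
Mutual best responses occur at (A, A) and (C, B); at each, neither player gains by switching.

(A, A) and (C, B)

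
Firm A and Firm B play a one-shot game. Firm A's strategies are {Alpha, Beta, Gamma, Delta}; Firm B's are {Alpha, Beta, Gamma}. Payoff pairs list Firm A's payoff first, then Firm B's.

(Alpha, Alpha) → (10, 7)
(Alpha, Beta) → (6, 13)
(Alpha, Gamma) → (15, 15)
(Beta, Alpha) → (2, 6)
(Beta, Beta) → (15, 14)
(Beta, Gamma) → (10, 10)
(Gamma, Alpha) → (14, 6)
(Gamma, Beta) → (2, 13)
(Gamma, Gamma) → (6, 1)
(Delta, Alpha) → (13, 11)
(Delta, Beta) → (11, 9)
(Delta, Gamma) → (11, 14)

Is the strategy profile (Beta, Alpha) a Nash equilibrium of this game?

No

Holding Firm B at Alpha: Firm A gets 2 from Beta but could get 14 by switching to Gamma. Firm A has a profitable deviation.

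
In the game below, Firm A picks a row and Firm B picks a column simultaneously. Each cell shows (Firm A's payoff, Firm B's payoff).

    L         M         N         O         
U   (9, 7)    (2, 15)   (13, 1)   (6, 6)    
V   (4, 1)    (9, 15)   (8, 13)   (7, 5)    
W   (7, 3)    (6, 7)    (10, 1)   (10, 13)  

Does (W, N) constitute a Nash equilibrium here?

No

Holding Firm B at N: Firm A gets 10 from W but could get 13 by switching to U. Firm A has a profitable deviation.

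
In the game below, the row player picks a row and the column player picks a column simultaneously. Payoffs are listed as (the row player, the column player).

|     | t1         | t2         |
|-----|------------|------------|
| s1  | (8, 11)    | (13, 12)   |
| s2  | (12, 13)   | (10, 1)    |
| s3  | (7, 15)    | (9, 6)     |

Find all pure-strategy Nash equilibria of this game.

Find each player's best response to every opponent strategy; NE are the intersections.
The row player's best responses — vs t1: s2 (payoff 12); vs t2: s1 (payoff 13).
The column player's best responses — vs s1: t2 (payoff 12); vs s2: t1 (payoff 13); vs s3: t1 (payoff 15).
Mutual best responses occur at (s1, t2) and (s2, t1); at each, neither player gains by switching.

(s1, t2) and (s2, t1)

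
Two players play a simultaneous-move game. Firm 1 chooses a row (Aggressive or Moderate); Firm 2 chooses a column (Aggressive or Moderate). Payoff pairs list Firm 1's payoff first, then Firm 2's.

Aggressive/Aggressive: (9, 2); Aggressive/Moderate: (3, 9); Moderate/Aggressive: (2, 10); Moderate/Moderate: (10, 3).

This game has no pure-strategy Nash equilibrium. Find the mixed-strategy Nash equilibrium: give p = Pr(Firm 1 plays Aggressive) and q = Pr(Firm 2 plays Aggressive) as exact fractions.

In a mixed NE each player is indifferent between their pure strategies, so the opponent's mix sets the indifference.
Firm 2 indifferent between Aggressive and Moderate: p·2 + (1−p)·10 = p·9 + (1−p)·3 ⟹ 10 + (-8)p = 3 + 6p ⟹ p = 1/2.
Firm 1 indifferent between Aggressive and Moderate: q·9 + (1−q)·3 = q·2 + (1−q)·10 ⟹ 3 + 6q = 10 + (-8)q ⟹ q = 1/2.

p = 1/2, q = 1/2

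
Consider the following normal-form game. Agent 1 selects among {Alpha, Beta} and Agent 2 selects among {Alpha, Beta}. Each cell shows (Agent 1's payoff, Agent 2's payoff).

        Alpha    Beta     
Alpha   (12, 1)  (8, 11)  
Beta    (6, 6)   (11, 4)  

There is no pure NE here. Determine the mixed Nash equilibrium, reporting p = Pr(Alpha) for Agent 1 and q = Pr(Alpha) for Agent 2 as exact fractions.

p = 1/6, q = 1/3

In a mixed NE each player is indifferent between their pure strategies, so the opponent's mix sets the indifference.
Agent 2 indifferent between Alpha and Beta: p·1 + (1−p)·6 = p·11 + (1−p)·4 ⟹ 6 + (-5)p = 4 + 7p ⟹ p = 1/6.
Agent 1 indifferent between Alpha and Beta: q·12 + (1−q)·8 = q·6 + (1−q)·11 ⟹ 8 + 4q = 11 + (-5)q ⟹ q = 1/3.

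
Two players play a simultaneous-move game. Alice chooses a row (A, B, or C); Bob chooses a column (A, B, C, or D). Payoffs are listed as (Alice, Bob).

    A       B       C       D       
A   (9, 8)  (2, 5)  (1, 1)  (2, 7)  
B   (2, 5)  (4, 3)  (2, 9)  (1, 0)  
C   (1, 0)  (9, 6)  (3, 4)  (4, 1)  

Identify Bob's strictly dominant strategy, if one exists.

Check whether one of Bob's strategies beats all alternatives regardless of what the opponent does.
A is not dominant: against B, C gives 9 > 5.
B is not dominant: against A, A gives 8 > 5.
C is not dominant: against A, A gives 8 > 1.
D is not dominant: against A, A gives 8 > 7.
No single strategy is best against every opponent action.

None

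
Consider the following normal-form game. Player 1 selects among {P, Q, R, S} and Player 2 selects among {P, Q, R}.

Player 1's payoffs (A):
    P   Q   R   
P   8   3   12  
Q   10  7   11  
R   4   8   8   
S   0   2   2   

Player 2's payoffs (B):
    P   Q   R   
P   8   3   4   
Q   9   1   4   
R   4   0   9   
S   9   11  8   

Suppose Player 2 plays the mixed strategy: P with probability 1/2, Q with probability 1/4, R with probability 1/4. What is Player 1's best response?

Q

Player 1's best reply maximizes expected payoff against the mix.
P: (1/2)·8 + (1/4)·3 + (1/4)·12 = 31/4
Q: (1/2)·10 + (1/4)·7 + (1/4)·11 = 19/2
R: (1/2)·4 + (1/4)·8 + (1/4)·8 = 6
S: (1/2)·0 + (1/4)·2 + (1/4)·2 = 1
Highest expected payoff is 19/2, from Q.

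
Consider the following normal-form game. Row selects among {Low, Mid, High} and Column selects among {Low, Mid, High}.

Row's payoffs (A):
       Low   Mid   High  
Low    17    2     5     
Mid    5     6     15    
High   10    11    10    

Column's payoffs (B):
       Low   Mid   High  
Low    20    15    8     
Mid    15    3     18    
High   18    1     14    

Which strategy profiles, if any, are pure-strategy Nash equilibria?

(Low, Low) and (Mid, High)

A profile is a Nash equilibrium when each player is best-responding to the other.
Row's best responses — vs Low: Low (payoff 17); vs Mid: High (payoff 11); vs High: Mid (payoff 15).
Column's best responses — vs Low: Low (payoff 20); vs Mid: High (payoff 18); vs High: Low (payoff 18).
Mutual best responses occur at (Low, Low) and (Mid, High); at each, neither player gains by switching.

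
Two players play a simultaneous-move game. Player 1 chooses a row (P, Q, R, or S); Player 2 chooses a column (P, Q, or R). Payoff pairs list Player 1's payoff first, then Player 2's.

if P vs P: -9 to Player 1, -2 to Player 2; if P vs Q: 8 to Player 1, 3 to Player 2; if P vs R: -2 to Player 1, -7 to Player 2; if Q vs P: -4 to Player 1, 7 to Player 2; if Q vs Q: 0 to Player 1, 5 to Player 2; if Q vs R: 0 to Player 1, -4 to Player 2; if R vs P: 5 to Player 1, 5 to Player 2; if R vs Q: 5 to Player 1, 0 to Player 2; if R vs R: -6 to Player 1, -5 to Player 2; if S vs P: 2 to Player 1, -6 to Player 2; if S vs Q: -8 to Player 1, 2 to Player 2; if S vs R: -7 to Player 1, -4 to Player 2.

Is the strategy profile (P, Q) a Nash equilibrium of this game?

Holding Player 2 at Q: Player 1 gets 8 from P, versus 0 from Q, 5 from R, -8 from S. No profitable deviation for Player 1.
Holding Player 1 at P: Player 2 gets 3 from Q, versus -2 from P, -7 from R. No profitable deviation for Player 2 either.

Yes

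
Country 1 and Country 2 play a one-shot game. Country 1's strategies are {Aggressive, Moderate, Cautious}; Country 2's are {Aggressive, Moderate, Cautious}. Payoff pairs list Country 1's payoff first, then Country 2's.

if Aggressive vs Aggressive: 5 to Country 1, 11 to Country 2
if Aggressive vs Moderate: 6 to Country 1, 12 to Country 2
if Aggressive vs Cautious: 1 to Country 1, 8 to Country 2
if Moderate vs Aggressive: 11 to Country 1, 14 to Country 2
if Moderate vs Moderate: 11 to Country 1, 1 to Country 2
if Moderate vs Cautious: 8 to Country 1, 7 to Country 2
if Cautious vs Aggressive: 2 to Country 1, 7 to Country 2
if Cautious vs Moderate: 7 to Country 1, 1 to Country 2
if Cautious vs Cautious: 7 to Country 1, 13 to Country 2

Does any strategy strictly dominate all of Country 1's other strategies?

Moderate

A strategy is strictly dominant if it gives Country 1 a strictly higher payoff than every other strategy, against every choice by the opponent.
Moderate strictly dominates: vs Aggressive: 11 > each of {5, 2}; vs Moderate: 11 > each of {6, 7}; vs Cautious: 8 > each of {1, 7}.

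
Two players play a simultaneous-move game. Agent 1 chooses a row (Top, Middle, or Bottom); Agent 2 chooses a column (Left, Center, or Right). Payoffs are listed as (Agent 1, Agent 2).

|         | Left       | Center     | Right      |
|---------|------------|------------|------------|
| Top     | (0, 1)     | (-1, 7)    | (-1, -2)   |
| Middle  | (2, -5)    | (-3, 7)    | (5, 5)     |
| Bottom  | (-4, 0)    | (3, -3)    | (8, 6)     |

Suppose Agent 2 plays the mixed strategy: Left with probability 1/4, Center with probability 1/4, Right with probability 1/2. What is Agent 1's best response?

Bottom

Compute Agent 1's expected payoff from each pure strategy against the given mix.
Top: (1/4)·0 + (1/4)·(-1) + (1/2)·(-1) = -3/4
Middle: (1/4)·2 + (1/4)·(-3) + (1/2)·5 = 9/4
Bottom: (1/4)·(-4) + (1/4)·3 + (1/2)·8 = 15/4
Highest expected payoff is 15/4, from Bottom.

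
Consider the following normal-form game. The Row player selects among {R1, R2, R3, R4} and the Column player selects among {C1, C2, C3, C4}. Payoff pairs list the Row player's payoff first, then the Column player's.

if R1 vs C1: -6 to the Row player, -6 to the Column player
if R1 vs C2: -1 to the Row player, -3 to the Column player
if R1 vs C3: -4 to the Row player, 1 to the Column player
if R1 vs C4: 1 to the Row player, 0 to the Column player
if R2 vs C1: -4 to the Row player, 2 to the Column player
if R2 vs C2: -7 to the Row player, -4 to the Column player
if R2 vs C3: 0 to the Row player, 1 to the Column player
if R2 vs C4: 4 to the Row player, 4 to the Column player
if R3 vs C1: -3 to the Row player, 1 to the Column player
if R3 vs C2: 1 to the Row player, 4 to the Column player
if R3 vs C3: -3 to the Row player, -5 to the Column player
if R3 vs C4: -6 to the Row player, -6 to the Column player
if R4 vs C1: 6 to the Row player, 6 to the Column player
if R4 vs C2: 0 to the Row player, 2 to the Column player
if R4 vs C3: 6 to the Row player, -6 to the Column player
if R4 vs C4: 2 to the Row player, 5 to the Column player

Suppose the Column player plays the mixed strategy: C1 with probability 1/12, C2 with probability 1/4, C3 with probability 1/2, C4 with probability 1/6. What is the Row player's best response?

R4

Compute the Row player's expected payoff from each pure strategy against the given mix.
R1: (1/12)·(-6) + (1/4)·(-1) + (1/2)·(-4) + (1/6)·1 = -31/12
R2: (1/12)·(-4) + (1/4)·(-7) + (1/2)·0 + (1/6)·4 = -17/12
R3: (1/12)·(-3) + (1/4)·1 + (1/2)·(-3) + (1/6)·(-6) = -5/2
R4: (1/12)·6 + (1/4)·0 + (1/2)·6 + (1/6)·2 = 23/6
Highest expected payoff is 23/6, from R4.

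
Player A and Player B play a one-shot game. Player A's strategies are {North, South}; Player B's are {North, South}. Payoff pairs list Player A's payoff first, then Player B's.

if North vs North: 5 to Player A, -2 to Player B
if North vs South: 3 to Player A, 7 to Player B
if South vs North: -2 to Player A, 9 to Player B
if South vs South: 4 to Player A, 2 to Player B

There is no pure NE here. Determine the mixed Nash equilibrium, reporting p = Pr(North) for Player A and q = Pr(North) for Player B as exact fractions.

p = 7/16, q = 1/8

In a mixed NE each player is indifferent between their pure strategies, so the opponent's mix sets the indifference.
Player B indifferent between North and South: p·(-2) + (1−p)·9 = p·7 + (1−p)·2 ⟹ 9 + (-11)p = 2 + 5p ⟹ p = 7/16.
Player A indifferent between North and South: q·5 + (1−q)·3 = q·(-2) + (1−q)·4 ⟹ 3 + 2q = 4 + (-6)q ⟹ q = 1/8.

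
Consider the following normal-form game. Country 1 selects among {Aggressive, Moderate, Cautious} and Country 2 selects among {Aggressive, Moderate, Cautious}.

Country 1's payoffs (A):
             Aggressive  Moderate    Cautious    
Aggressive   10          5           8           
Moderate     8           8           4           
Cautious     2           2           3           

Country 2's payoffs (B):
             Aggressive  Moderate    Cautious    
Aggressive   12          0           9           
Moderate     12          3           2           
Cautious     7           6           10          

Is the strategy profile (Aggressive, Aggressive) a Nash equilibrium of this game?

Holding Country 2 at Aggressive: Country 1 gets 10 from Aggressive, versus 8 from Moderate, 2 from Cautious. No profitable deviation for Country 1.
Holding Country 1 at Aggressive: Country 2 gets 12 from Aggressive, versus 0 from Moderate, 9 from Cautious. No profitable deviation for Country 2 either.

Yes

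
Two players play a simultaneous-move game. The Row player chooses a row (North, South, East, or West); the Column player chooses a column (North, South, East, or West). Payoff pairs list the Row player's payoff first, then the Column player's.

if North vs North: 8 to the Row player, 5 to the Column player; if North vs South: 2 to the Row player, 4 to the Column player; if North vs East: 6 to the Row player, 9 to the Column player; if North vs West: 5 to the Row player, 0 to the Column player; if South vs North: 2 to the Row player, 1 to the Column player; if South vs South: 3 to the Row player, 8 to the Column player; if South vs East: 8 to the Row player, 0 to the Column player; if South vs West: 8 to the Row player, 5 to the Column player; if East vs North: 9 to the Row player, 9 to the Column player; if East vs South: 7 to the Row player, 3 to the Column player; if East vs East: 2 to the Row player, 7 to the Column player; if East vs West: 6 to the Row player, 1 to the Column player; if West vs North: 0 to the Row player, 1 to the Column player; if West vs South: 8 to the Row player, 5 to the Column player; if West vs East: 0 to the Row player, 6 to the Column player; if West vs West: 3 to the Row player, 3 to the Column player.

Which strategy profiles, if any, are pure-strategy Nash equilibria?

A profile is a Nash equilibrium when each player is best-responding to the other.
The Row player's best responses — vs North: East (payoff 9); vs South: West (payoff 8); vs East: South (payoff 8); vs West: South (payoff 8).
The Column player's best responses — vs North: East (payoff 9); vs South: South (payoff 8); vs East: North (payoff 9); vs West: East (payoff 6).
The only mutual best response is (East, North); neither player gains by switching there.

(East, North)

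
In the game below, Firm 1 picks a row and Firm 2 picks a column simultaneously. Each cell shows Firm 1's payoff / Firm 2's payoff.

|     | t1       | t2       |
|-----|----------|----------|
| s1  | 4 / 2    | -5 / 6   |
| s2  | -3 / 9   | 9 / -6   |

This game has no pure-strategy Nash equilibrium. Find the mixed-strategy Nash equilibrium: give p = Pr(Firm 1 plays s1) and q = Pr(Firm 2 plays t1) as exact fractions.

p = 15/19, q = 2/3

Each player's mixing probability is pinned down by making the *other* player indifferent.
Firm 2 indifferent between t1 and t2: p·2 + (1−p)·9 = p·6 + (1−p)·(-6) ⟹ 9 + (-7)p = (-6) + 12p ⟹ p = 15/19.
Firm 1 indifferent between s1 and s2: q·4 + (1−q)·(-5) = q·(-3) + (1−q)·9 ⟹ (-5) + 9q = 9 + (-12)q ⟹ q = 2/3.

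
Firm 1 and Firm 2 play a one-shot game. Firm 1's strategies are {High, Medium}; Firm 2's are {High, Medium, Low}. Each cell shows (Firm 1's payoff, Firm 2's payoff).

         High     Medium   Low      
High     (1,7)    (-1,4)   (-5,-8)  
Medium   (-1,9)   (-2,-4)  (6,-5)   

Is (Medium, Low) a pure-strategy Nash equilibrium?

Holding Firm 2 at Low: Firm 1 gets 6 from Medium, versus -5 from High. No profitable deviation for Firm 1.
Holding Firm 1 at Medium: Firm 2 gets -5 from Low but could get 9 by switching to High. Firm 2 has a profitable deviation.

No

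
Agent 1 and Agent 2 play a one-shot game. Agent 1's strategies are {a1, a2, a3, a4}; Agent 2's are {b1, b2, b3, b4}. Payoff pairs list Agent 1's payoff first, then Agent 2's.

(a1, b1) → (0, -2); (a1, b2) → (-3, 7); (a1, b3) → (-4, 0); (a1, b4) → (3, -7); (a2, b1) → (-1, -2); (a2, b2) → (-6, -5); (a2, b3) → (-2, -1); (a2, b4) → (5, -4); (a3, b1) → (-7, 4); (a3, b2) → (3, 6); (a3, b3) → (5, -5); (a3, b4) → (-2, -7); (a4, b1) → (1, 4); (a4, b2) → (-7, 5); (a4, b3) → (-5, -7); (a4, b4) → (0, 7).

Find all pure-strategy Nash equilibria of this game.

Find each player's best response to every opponent strategy; NE are the intersections.
Agent 1's best responses — vs b1: a4 (payoff 1); vs b2: a3 (payoff 3); vs b3: a3 (payoff 5); vs b4: a2 (payoff 5).
Agent 2's best responses — vs a1: b2 (payoff 7); vs a2: b3 (payoff -1); vs a3: b2 (payoff 6); vs a4: b4 (payoff 7).
The only mutual best response is (a3, b2); neither player gains by switching there.

(a3, b2)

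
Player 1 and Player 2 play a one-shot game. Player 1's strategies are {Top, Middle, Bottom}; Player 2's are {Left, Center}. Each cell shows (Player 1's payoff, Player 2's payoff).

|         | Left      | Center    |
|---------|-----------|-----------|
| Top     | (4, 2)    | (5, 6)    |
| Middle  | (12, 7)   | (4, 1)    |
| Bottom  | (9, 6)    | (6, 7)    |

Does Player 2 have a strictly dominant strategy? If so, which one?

Check whether one of Player 2's strategies beats all alternatives regardless of what the opponent does.
Left is not dominant: against Top, Center gives 6 > 2.
Center is not dominant: against Middle, Left gives 7 > 1.
No single strategy is best against every opponent action.

No strictly dominant strategy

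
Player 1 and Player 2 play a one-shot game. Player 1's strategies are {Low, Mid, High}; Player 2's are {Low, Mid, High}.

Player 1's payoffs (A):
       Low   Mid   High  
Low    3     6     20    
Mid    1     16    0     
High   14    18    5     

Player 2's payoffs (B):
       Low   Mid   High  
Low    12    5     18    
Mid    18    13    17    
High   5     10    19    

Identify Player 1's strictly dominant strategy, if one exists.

None

Check whether one of Player 1's strategies beats all alternatives regardless of what the opponent does.
Low is not dominant: against Low, High gives 14 > 3.
Mid is not dominant: against Low, Low gives 3 > 1.
High is not dominant: against High, Low gives 20 > 5.
No single strategy is best against every opponent action.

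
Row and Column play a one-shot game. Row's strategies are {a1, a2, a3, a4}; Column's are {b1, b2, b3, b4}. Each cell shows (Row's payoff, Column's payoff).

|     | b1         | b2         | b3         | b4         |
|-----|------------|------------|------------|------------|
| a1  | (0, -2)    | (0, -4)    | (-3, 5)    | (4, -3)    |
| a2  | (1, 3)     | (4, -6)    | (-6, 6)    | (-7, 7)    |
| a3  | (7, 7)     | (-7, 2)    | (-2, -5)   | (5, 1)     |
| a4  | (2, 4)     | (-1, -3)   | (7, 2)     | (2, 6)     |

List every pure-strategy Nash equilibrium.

A profile is a Nash equilibrium when each player is best-responding to the other.
Row's best responses — vs b1: a3 (payoff 7); vs b2: a2 (payoff 4); vs b3: a4 (payoff 7); vs b4: a3 (payoff 5).
Column's best responses — vs a1: b3 (payoff 5); vs a2: b4 (payoff 7); vs a3: b1 (payoff 7); vs a4: b4 (payoff 6).
The only mutual best response is (a3, b1); neither player gains by switching there.

(a3, b1)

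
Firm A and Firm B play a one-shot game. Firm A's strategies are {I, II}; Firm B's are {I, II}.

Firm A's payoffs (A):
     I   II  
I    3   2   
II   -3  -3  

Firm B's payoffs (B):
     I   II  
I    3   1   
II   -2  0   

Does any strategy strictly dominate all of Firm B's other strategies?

No strictly dominant strategy

A strategy is strictly dominant if it gives Firm B a strictly higher payoff than every other strategy, against every choice by the opponent.
I is not dominant: against II, II gives 0 > -2.
II is not dominant: against I, I gives 3 > 1.
No single strategy is best against every opponent action.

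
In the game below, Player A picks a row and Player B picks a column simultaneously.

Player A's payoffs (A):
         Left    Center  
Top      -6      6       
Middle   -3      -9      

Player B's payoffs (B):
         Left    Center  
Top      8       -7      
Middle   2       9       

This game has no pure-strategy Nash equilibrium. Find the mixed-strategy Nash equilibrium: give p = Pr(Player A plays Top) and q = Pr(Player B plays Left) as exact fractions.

In a mixed NE each player is indifferent between their pure strategies, so the opponent's mix sets the indifference.
Player B indifferent between Left and Center: p·8 + (1−p)·2 = p·(-7) + (1−p)·9 ⟹ 2 + 6p = 9 + (-16)p ⟹ p = 7/22.
Player A indifferent between Top and Middle: q·(-6) + (1−q)·6 = q·(-3) + (1−q)·(-9) ⟹ 6 + (-12)q = (-9) + 6q ⟹ q = 5/6.

p = 7/22, q = 5/6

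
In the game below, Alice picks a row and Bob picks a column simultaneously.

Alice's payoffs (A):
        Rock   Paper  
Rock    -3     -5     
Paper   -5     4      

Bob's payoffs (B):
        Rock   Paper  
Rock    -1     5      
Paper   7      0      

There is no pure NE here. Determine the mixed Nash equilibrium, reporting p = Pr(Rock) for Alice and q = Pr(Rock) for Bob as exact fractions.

p = 7/13, q = 9/11

Each player's mixing probability is pinned down by making the *other* player indifferent.
Bob indifferent between Rock and Paper: p·(-1) + (1−p)·7 = p·5 + (1−p)·0 ⟹ 7 + (-8)p = 0 + 5p ⟹ p = 7/13.
Alice indifferent between Rock and Paper: q·(-3) + (1−q)·(-5) = q·(-5) + (1−q)·4 ⟹ (-5) + 2q = 4 + (-9)q ⟹ q = 9/11.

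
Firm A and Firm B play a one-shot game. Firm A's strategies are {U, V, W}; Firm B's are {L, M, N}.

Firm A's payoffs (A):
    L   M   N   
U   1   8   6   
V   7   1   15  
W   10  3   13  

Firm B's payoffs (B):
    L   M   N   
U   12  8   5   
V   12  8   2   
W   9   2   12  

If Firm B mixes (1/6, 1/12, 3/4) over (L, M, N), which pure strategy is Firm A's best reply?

V

Firm A's best reply maximizes expected payoff against the mix.
U: (1/6)·1 + (1/12)·8 + (3/4)·6 = 16/3
V: (1/6)·7 + (1/12)·1 + (3/4)·15 = 25/2
W: (1/6)·10 + (1/12)·3 + (3/4)·13 = 35/3
Highest expected payoff is 25/2, from V.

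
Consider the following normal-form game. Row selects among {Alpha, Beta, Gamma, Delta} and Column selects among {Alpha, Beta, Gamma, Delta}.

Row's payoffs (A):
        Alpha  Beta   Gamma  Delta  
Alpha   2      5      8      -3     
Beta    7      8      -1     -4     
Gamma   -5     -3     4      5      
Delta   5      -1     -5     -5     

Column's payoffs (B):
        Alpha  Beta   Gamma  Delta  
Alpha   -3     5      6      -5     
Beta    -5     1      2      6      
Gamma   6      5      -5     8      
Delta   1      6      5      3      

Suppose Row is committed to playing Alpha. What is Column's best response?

Gamma

With Row fixed at Alpha, Column's payoffs are: Alpha → -3, Beta → 5, Gamma → 6, Delta → -5.
The maximum is 6, achieved by Gamma.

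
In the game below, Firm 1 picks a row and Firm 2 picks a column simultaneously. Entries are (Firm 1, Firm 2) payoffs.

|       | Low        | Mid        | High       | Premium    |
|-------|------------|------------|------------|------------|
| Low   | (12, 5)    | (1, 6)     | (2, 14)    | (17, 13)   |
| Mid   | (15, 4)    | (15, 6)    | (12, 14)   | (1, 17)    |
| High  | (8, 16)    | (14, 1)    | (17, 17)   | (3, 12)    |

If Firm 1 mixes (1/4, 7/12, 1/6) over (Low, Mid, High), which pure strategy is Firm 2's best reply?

Premium

Firm 2's best reply maximizes expected payoff against the mix.
Low: (1/4)·5 + (7/12)·4 + (1/6)·16 = 25/4
Mid: (1/4)·6 + (7/12)·6 + (1/6)·1 = 31/6
High: (1/4)·14 + (7/12)·14 + (1/6)·17 = 29/2
Premium: (1/4)·13 + (7/12)·17 + (1/6)·12 = 91/6
Highest expected payoff is 91/6, from Premium.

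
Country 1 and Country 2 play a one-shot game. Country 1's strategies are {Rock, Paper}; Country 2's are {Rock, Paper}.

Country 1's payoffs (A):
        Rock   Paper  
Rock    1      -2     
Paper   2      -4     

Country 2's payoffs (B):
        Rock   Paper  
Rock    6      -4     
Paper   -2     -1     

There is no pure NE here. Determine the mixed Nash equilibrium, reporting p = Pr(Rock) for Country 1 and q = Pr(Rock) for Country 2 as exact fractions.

p = 1/11, q = 2/3

In a mixed NE each player is indifferent between their pure strategies, so the opponent's mix sets the indifference.
Country 2 indifferent between Rock and Paper: p·6 + (1−p)·(-2) = p·(-4) + (1−p)·(-1) ⟹ (-2) + 8p = (-1) + (-3)p ⟹ p = 1/11.
Country 1 indifferent between Rock and Paper: q·1 + (1−q)·(-2) = q·2 + (1−q)·(-4) ⟹ (-2) + 3q = (-4) + 6q ⟹ q = 2/3.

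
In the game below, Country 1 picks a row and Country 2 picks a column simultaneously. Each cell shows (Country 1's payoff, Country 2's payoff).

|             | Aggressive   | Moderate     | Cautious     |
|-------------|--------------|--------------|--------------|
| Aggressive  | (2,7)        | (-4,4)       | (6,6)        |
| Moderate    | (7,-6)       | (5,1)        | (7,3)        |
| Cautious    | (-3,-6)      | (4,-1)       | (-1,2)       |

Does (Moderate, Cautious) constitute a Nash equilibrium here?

Holding Country 2 at Cautious: Country 1 gets 7 from Moderate, versus 6 from Aggressive, -1 from Cautious. No profitable deviation for Country 1.
Holding Country 1 at Moderate: Country 2 gets 3 from Cautious, versus -6 from Aggressive, 1 from Moderate. No profitable deviation for Country 2 either.

Yes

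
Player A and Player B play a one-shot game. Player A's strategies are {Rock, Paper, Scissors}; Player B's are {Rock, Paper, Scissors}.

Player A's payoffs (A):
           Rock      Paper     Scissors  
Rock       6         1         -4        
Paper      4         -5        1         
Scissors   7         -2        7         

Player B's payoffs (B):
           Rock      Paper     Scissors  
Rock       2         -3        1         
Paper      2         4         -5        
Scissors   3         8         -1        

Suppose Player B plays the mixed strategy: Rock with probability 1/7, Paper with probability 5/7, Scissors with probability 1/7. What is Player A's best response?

Player A's best reply maximizes expected payoff against the mix.
Rock: (1/7)·6 + (5/7)·1 + (1/7)·(-4) = 1
Paper: (1/7)·4 + (5/7)·(-5) + (1/7)·1 = -20/7
Scissors: (1/7)·7 + (5/7)·(-2) + (1/7)·7 = 4/7
Highest expected payoff is 1, from Rock.

Rock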